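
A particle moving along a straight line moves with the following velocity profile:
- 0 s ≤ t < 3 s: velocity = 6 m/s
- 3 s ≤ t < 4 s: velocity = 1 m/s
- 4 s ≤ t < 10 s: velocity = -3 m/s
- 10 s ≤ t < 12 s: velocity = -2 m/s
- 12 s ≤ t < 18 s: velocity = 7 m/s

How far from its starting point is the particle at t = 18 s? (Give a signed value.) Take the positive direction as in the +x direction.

Net displacement equals the area under the velocity-time graph (areas below the axis count negative).
0–3 s: 6 × 3 = 18 m
3–4 s: 1 × 1 = 1 m
4–10 s: -3 × 6 = -18 m
10–12 s: -2 × 2 = -4 m
12–18 s: 7 × 6 = 42 m
Net displacement = 39 m

39 m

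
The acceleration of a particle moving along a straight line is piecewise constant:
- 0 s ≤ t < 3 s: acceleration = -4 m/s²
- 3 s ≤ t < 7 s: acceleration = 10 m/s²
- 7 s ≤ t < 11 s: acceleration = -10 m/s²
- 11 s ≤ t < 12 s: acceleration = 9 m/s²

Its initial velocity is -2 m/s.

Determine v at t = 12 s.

Δv equals the area under the a-t graph; then v = v₀ + Δv.
0–3 s: -4 × 3 = -12 m/s
3–7 s: 10 × 4 = 40 m/s
7–11 s: -10 × 4 = -40 m/s
11–12 s: 9 × 1 = 9 m/s
Δv = -3 m/s, so v(12) = -2 + (-3) = -5 m/s.

-5 m/s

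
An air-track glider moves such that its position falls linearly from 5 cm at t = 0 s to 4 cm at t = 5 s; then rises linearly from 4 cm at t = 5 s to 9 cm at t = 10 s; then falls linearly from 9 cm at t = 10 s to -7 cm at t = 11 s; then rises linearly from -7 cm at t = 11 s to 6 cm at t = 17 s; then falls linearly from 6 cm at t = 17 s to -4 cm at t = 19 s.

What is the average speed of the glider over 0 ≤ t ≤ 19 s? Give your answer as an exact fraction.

Average speed = (total path length)/(elapsed time); on a piecewise-linear x-t graph the path length is Σ|Δx|.
0–5 s: |Δx| = |4 − 5| = 1 cm
5–10 s: |Δx| = |9 − 4| = 5 cm
10–11 s: |Δx| = |-7 − 9| = 16 cm
11–17 s: |Δx| = |6 − -7| = 13 cm
17–19 s: |Δx| = |-4 − 6| = 10 cm
Total path = 45 cm; average speed = 45/19 = 45/19 cm/s.

45/19 cm/s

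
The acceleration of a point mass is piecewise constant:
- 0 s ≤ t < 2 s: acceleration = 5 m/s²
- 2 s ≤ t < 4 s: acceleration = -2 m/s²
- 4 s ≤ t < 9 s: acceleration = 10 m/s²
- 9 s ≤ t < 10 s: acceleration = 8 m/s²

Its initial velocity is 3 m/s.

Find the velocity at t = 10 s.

Δv equals the area under the a-t graph; then v = v₀ + Δv.
0–2 s: 5 × 2 = 10 m/s
2–4 s: -2 × 2 = -4 m/s
4–9 s: 10 × 5 = 50 m/s
9–10 s: 8 × 1 = 8 m/s
Δv = 64 m/s, so v(10) = 3 + (64) = 67 m/s.

67 m/s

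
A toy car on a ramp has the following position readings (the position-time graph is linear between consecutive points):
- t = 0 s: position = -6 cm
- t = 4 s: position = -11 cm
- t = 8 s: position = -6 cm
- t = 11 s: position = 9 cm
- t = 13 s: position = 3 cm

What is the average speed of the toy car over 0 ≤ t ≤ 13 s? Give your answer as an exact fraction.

Average speed = (total path length)/(elapsed time); on a piecewise-linear x-t graph the path length is Σ|Δx|.
0–4 s: |Δx| = |-11 − -6| = 5 cm
4–8 s: |Δx| = |-6 − -11| = 5 cm
8–11 s: |Δx| = |9 − -6| = 15 cm
11–13 s: |Δx| = |3 − 9| = 6 cm
Total path = 31 cm; average speed = 31/13 = 31/13 cm/s.

31/13 cm/s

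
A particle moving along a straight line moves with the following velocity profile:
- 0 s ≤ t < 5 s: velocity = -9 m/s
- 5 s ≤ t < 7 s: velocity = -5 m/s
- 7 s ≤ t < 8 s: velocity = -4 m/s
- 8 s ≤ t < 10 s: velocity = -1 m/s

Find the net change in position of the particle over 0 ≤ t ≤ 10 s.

Net displacement equals the area under the velocity-time graph (areas below the axis count negative).
0–5 s: -9 × 5 = -45 m
5–7 s: -5 × 2 = -10 m
7–8 s: -4 × 1 = -4 m
8–10 s: -1 × 2 = -2 m
Net displacement = -61 m

-61 m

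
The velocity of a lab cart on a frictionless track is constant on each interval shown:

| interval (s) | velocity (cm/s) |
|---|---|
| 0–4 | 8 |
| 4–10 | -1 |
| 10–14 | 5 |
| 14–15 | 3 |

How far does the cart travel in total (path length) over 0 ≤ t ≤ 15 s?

61 cm

Distance (not displacement) is the total path length: add the absolute areas under v-t.
0–4 s: |8| × 4 = 32 cm
4–10 s: |-1| × 6 = 6 cm
10–14 s: |5| × 4 = 20 cm
14–15 s: |3| × 1 = 3 cm
Total distance = 61 cm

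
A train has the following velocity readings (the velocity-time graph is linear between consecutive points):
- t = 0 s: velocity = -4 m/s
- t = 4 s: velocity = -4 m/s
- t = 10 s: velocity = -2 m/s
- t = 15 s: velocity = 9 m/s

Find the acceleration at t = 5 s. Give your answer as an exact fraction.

1/3 m/s²

Acceleration is the slope of the v-t graph on 4–10 s: (-2 − -4)/(10 − 4) = 1/3 m/s².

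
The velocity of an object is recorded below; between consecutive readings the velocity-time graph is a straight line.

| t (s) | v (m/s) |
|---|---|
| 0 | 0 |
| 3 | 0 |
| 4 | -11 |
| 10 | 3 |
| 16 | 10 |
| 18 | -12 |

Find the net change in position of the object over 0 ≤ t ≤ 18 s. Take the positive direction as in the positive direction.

7.5 m

Net displacement equals the area under the velocity-time graph (areas below the axis count negative).
0–3 s: 0 × 3 = 0 m
3–4 s: ½(0 + -11)(1) = -5.5 m
4–10 s: ½(-11 + 3)(6) = -24 m
10–16 s: ½(3 + 10)(6) = 39 m
16–18 s: ½(10 + -12)(2) = -2 m
Net displacement = 7.5 m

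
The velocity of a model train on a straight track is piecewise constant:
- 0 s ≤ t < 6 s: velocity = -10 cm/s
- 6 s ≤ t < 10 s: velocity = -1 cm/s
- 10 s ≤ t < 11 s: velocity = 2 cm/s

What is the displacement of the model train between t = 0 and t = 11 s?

Displacement is the signed area under the v-t curve.
0–6 s: -10 × 6 = -60 cm
6–10 s: -1 × 4 = -4 cm
10–11 s: 2 × 1 = 2 cm
Net displacement = -62 cm

-62 cm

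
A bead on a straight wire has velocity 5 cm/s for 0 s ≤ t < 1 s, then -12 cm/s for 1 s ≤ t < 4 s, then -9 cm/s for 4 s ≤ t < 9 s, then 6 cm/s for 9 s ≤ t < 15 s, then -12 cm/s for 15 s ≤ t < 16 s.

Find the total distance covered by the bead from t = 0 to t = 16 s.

134 cm

Total distance travelled is ∫|v| dt — sum the magnitudes of each area piece.
0–1 s: |5| × 1 = 5 cm
1–4 s: |-12| × 3 = 36 cm
4–9 s: |-9| × 5 = 45 cm
9–15 s: |6| × 6 = 36 cm
15–16 s: |-12| × 1 = 12 cm
Total distance = 134 cm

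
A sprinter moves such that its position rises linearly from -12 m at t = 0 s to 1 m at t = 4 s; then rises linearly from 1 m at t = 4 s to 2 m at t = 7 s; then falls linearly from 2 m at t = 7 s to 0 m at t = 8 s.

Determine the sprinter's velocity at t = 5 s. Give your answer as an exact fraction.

1/3 m/s

Velocity is the slope of the x-t graph on 4–7 s: (2 − 1)/(7 − 4) = 1/3 m/s.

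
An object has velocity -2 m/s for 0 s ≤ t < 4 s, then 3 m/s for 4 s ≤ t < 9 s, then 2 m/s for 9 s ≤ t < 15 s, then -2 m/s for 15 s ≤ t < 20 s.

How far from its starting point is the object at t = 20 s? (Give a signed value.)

9 m

Net displacement equals the area under the velocity-time graph (areas below the axis count negative).
0–4 s: -2 × 4 = -8 m
4–9 s: 3 × 5 = 15 m
9–15 s: 2 × 6 = 12 m
15–20 s: -2 × 5 = -10 m
Net displacement = 9 m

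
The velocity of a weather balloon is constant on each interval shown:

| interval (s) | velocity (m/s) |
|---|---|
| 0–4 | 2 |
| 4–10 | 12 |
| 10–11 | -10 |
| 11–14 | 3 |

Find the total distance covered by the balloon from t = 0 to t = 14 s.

99 m

Total distance travelled is ∫|v| dt — sum the magnitudes of each area piece.
0–4 s: |2| × 4 = 8 m
4–10 s: |12| × 6 = 72 m
10–11 s: |-10| × 1 = 10 m
11–14 s: |3| × 3 = 9 m
Total distance = 99 m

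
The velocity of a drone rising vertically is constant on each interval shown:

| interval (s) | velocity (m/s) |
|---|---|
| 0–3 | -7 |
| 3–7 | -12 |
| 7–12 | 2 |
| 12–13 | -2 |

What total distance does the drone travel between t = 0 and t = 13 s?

81 m

Total distance travelled is ∫|v| dt — sum the magnitudes of each area piece.
0–3 s: |-7| × 3 = 21 m
3–7 s: |-12| × 4 = 48 m
7–12 s: |2| × 5 = 10 m
12–13 s: |-2| × 1 = 2 m
Total distance = 81 m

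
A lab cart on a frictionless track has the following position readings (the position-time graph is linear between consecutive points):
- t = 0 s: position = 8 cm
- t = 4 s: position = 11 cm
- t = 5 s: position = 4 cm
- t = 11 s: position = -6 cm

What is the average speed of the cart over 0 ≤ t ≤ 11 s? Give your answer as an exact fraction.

20/11 cm/s

Average speed = (total path length)/(elapsed time); on a piecewise-linear x-t graph the path length is Σ|Δx|.
0–4 s: |Δx| = |11 − 8| = 3 cm
4–5 s: |Δx| = |4 − 11| = 7 cm
5–11 s: |Δx| = |-6 − 4| = 10 cm
Total path = 20 cm; average speed = 20/11 = 20/11 cm/s.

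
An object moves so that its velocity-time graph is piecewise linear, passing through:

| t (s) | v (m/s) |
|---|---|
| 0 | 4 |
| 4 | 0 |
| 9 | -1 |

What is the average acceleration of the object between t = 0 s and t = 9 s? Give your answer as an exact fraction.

-5/9 m/s²

Average acceleration = Δv/Δt = (-1 − 4)/(9 − 0) = -5/9 m/s².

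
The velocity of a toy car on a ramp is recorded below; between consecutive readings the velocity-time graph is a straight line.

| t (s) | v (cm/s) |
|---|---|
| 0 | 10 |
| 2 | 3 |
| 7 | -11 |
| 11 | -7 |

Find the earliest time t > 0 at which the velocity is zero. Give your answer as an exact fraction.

v changes sign on 2–7 s (from 3 to -11); the graph is linear there, so v = 0 at t = 2 + (-3)·(7 − 2)/(-11 − 3) = 43/14 s.

t = 43/14 s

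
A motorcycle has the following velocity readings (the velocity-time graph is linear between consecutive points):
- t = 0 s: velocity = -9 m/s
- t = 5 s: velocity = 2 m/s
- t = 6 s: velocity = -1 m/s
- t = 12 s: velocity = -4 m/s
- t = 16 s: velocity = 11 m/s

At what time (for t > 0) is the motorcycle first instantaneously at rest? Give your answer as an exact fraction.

v changes sign on 0–5 s (from -9 to 2); the graph is linear there, so v = 0 at t = 0 + (9)·(5 − 0)/(2 − -9) = 45/11 s.

t = 45/11 s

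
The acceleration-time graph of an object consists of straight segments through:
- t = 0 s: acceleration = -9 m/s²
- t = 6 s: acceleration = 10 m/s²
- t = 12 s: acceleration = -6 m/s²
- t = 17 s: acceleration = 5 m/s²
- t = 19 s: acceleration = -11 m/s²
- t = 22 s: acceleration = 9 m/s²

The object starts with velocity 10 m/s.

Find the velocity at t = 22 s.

Δv equals the area under the a-t graph; then v = v₀ + Δv.
0–6 s: ½(-9 + 10)(6) = 3 m/s
6–12 s: ½(10 + -6)(6) = 12 m/s
12–17 s: ½(-6 + 5)(5) = -2.5 m/s
17–19 s: ½(5 + -11)(2) = -6 m/s
19–22 s: ½(-11 + 9)(3) = -3 m/s
Δv = 3.5 m/s, so v(22) = 10 + (3.5) = 13.5 m/s.

13.5 m/s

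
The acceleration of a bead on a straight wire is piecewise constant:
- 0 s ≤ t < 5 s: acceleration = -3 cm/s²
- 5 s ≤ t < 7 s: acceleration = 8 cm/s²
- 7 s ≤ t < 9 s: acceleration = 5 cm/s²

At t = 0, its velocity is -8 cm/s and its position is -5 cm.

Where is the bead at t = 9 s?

On each constant-a segment, Δv = aΔt and Δx = v₀Δt + ½aΔt²; chain segment to segment.
0–5 s: v starts -8 cm/s; Δx = -8·5 + ½·-3·5² = -77.5 cm; v ends -23 cm/s.
5–7 s: v starts -23 cm/s; Δx = -23·2 + ½·8·2² = -30 cm; v ends -7 cm/s.
7–9 s: v starts -7 cm/s; Δx = -7·2 + ½·5·2² = -4 cm; v ends 3 cm/s.
x(9) = -5 + Σ Δx = -116.5 cm.

-116.5 cm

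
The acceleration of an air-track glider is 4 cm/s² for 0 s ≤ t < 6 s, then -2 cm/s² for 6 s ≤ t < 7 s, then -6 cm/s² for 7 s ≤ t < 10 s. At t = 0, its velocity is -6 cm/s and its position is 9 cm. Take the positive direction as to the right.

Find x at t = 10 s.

On each constant-a segment, Δv = aΔt and Δx = v₀Δt + ½aΔt²; chain segment to segment.
0–6 s: v starts -6 cm/s; Δx = -6·6 + ½·4·6² = 36 cm; v ends 18 cm/s.
6–7 s: v starts 18 cm/s; Δx = 18·1 + ½·-2·1² = 17 cm; v ends 16 cm/s.
7–10 s: v starts 16 cm/s; Δx = 16·3 + ½·-6·3² = 21 cm; v ends -2 cm/s.
x(10) = 9 + Σ Δx = 83 cm.

83 cm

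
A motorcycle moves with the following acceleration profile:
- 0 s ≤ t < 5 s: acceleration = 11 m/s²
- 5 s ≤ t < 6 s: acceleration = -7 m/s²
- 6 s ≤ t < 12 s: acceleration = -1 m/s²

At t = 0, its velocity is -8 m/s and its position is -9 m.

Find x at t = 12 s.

On each constant-a segment, Δv = aΔt and Δx = v₀Δt + ½aΔt²; chain segment to segment.
0–5 s: v starts -8 m/s; Δx = -8·5 + ½·11·5² = 97.5 m; v ends 47 m/s.
5–6 s: v starts 47 m/s; Δx = 47·1 + ½·-7·1² = 43.5 m; v ends 40 m/s.
6–12 s: v starts 40 m/s; Δx = 40·6 + ½·-1·6² = 222 m; v ends 34 m/s.
x(12) = -9 + Σ Δx = 354 m.

354 m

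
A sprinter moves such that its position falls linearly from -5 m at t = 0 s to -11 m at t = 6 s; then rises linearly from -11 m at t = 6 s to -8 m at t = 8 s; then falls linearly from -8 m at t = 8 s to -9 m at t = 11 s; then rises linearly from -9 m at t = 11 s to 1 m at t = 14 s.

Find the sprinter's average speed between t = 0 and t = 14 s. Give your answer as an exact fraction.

10/7 m/s

Average speed = (total path length)/(elapsed time); on a piecewise-linear x-t graph the path length is Σ|Δx|.
0–6 s: |Δx| = |-11 − -5| = 6 m
6–8 s: |Δx| = |-8 − -11| = 3 m
8–11 s: |Δx| = |-9 − -8| = 1 m
11–14 s: |Δx| = |1 − -9| = 10 m
Total path = 20 m; average speed = 20/14 = 10/7 m/s.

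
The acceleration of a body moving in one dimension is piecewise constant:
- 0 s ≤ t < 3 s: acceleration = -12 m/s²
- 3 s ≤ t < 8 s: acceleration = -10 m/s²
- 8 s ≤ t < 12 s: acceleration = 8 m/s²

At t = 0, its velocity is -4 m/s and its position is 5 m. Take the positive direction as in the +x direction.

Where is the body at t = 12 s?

On each constant-a segment, Δv = aΔt and Δx = v₀Δt + ½aΔt²; chain segment to segment.
0–3 s: v starts -4 m/s; Δx = -4·3 + ½·-12·3² = -66 m; v ends -40 m/s.
3–8 s: v starts -40 m/s; Δx = -40·5 + ½·-10·5² = -325 m; v ends -90 m/s.
8–12 s: v starts -90 m/s; Δx = -90·4 + ½·8·4² = -296 m; v ends -58 m/s.
x(12) = 5 + Σ Δx = -682 m.

-682 m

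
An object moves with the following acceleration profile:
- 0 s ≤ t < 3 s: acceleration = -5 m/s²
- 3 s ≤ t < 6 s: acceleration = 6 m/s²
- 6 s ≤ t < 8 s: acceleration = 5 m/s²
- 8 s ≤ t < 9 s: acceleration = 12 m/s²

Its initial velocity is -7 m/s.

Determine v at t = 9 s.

18 m/s

Δv equals the area under the a-t graph; then v = v₀ + Δv.
0–3 s: -5 × 3 = -15 m/s
3–6 s: 6 × 3 = 18 m/s
6–8 s: 5 × 2 = 10 m/s
8–9 s: 12 × 1 = 12 m/s
Δv = 25 m/s, so v(9) = -7 + (25) = 18 m/s.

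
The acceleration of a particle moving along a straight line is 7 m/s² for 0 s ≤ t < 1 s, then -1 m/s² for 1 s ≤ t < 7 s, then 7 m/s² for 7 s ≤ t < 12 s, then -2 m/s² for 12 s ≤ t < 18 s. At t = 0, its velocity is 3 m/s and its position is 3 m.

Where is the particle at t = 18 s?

On each constant-a segment, Δv = aΔt and Δx = v₀Δt + ½aΔt²; chain segment to segment.
0–1 s: v starts 3 m/s; Δx = 3·1 + ½·7·1² = 6.5 m; v ends 10 m/s.
1–7 s: v starts 10 m/s; Δx = 10·6 + ½·-1·6² = 42 m; v ends 4 m/s.
7–12 s: v starts 4 m/s; Δx = 4·5 + ½·7·5² = 107.5 m; v ends 39 m/s.
12–18 s: v starts 39 m/s; Δx = 39·6 + ½·-2·6² = 198 m; v ends 27 m/s.
x(18) = 3 + Σ Δx = 357 m.

357 m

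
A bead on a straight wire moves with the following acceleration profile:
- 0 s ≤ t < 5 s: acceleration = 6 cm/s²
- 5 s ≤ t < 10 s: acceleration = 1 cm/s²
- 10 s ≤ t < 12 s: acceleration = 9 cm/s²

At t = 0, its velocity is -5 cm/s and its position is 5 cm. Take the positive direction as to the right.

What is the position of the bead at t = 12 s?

270.5 cm

On each constant-a segment, Δv = aΔt and Δx = v₀Δt + ½aΔt²; chain segment to segment.
0–5 s: v starts -5 cm/s; Δx = -5·5 + ½·6·5² = 50 cm; v ends 25 cm/s.
5–10 s: v starts 25 cm/s; Δx = 25·5 + ½·1·5² = 137.5 cm; v ends 30 cm/s.
10–12 s: v starts 30 cm/s; Δx = 30·2 + ½·9·2² = 78 cm; v ends 48 cm/s.
x(12) = 5 + Σ Δx = 270.5 cm.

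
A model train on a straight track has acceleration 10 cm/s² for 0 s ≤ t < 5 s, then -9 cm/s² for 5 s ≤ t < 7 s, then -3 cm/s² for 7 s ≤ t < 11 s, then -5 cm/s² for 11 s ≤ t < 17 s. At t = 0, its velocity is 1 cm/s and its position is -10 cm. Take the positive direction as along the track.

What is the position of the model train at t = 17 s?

348 cm

On each constant-a segment, Δv = aΔt and Δx = v₀Δt + ½aΔt²; chain segment to segment.
0–5 s: v starts 1 cm/s; Δx = 1·5 + ½·10·5² = 130 cm; v ends 51 cm/s.
5–7 s: v starts 51 cm/s; Δx = 51·2 + ½·-9·2² = 84 cm; v ends 33 cm/s.
7–11 s: v starts 33 cm/s; Δx = 33·4 + ½·-3·4² = 108 cm; v ends 21 cm/s.
11–17 s: v starts 21 cm/s; Δx = 21·6 + ½·-5·6² = 36 cm; v ends -9 cm/s.
x(17) = -10 + Σ Δx = 348 cm.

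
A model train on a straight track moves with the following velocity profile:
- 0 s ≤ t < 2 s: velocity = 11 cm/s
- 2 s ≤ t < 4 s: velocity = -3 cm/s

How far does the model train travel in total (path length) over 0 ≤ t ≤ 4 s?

28 cm

Distance (not displacement) is the total path length: add the absolute areas under v-t.
0–2 s: |11| × 2 = 22 cm
2–4 s: |-3| × 2 = 6 cm
Total distance = 28 cm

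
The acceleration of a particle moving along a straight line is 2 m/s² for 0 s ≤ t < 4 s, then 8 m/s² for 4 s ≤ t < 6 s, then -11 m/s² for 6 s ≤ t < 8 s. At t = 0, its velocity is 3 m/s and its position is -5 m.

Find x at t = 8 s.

On each constant-a segment, Δv = aΔt and Δx = v₀Δt + ½aΔt²; chain segment to segment.
0–4 s: v starts 3 m/s; Δx = 3·4 + ½·2·4² = 28 m; v ends 11 m/s.
4–6 s: v starts 11 m/s; Δx = 11·2 + ½·8·2² = 38 m; v ends 27 m/s.
6–8 s: v starts 27 m/s; Δx = 27·2 + ½·-11·2² = 32 m; v ends 5 m/s.
x(8) = -5 + Σ Δx = 93 m.

93 m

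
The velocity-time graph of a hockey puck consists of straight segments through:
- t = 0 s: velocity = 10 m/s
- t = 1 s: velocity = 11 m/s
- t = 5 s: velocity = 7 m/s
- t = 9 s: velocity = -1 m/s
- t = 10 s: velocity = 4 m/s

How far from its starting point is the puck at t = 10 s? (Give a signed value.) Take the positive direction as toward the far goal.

Net displacement equals the area under the velocity-time graph (areas below the axis count negative).
0–1 s: ½(10 + 11)(1) = 10.5 m
1–5 s: ½(11 + 7)(4) = 36 m
5–9 s: ½(7 + -1)(4) = 12 m
9–10 s: ½(-1 + 4)(1) = 1.5 m
Net displacement = 60 m

60 m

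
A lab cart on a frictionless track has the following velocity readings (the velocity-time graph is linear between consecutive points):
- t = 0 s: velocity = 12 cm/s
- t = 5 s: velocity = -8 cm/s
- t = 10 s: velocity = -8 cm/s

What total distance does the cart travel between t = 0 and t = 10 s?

66 cm

Total distance travelled is ∫|v| dt — sum the magnitudes of each area piece.
0–5 s: v = 0 at t = 3 s; triangle areas 18 + 8 = 26 cm
5–10 s: |-8| × 5 = 40 cm
Total distance = 66 cm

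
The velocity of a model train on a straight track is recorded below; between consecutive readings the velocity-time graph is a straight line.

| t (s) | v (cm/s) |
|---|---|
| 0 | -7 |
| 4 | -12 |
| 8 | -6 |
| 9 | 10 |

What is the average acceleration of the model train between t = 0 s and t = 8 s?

0.125 cm/s²

Average acceleration = Δv/Δt = (-6 − -7)/(8 − 0) = 0.125 cm/s².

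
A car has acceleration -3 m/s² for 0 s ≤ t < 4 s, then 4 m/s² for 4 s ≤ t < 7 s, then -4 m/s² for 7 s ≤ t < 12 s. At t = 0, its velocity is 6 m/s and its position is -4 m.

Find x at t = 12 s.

-24 m

On each constant-a segment, Δv = aΔt and Δx = v₀Δt + ½aΔt²; chain segment to segment.
0–4 s: v starts 6 m/s; Δx = 6·4 + ½·-3·4² = 0 m; v ends -6 m/s.
4–7 s: v starts -6 m/s; Δx = -6·3 + ½·4·3² = 0 m; v ends 6 m/s.
7–12 s: v starts 6 m/s; Δx = 6·5 + ½·-4·5² = -20 m; v ends -14 m/s.
x(12) = -4 + Σ Δx = -24 m.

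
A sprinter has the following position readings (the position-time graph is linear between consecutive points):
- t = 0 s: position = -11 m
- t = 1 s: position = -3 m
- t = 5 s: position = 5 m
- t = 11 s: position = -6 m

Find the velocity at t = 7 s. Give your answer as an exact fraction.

Velocity is the slope of the x-t graph on 5–11 s: (-6 − 5)/(11 − 5) = -11/6 m/s.

-11/6 m/s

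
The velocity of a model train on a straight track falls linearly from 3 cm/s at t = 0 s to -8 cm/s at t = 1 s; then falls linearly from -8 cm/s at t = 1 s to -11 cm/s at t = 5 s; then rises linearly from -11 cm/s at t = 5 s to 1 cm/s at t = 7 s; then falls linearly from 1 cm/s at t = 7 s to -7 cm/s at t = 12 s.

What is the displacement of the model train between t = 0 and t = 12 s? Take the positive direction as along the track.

Net displacement equals the area under the velocity-time graph (areas below the axis count negative).
0–1 s: ½(3 + -8)(1) = -2.5 cm
1–5 s: ½(-8 + -11)(4) = -38 cm
5–7 s: ½(-11 + 1)(2) = -10 cm
7–12 s: ½(1 + -7)(5) = -15 cm
Net displacement = -65.5 cm

-65.5 cm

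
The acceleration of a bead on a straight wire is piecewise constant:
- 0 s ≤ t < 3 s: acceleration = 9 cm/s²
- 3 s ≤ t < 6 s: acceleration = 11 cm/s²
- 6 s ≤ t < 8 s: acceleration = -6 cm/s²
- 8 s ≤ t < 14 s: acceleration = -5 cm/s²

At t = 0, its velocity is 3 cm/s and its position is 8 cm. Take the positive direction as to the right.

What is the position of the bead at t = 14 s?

527 cm

On each constant-a segment, Δv = aΔt and Δx = v₀Δt + ½aΔt²; chain segment to segment.
0–3 s: v starts 3 cm/s; Δx = 3·3 + ½·9·3² = 49.5 cm; v ends 30 cm/s.
3–6 s: v starts 30 cm/s; Δx = 30·3 + ½·11·3² = 139.5 cm; v ends 63 cm/s.
6–8 s: v starts 63 cm/s; Δx = 63·2 + ½·-6·2² = 114 cm; v ends 51 cm/s.
8–14 s: v starts 51 cm/s; Δx = 51·6 + ½·-5·6² = 216 cm; v ends 21 cm/s.
x(14) = 8 + Σ Δx = 527 cm.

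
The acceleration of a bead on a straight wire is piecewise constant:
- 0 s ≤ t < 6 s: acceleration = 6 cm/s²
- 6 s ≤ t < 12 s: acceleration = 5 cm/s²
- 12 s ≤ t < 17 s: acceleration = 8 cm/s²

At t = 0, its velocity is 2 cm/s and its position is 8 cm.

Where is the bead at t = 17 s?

886 cm

On each constant-a segment, Δv = aΔt and Δx = v₀Δt + ½aΔt²; chain segment to segment.
0–6 s: v starts 2 cm/s; Δx = 2·6 + ½·6·6² = 120 cm; v ends 38 cm/s.
6–12 s: v starts 38 cm/s; Δx = 38·6 + ½·5·6² = 318 cm; v ends 68 cm/s.
12–17 s: v starts 68 cm/s; Δx = 68·5 + ½·8·5² = 440 cm; v ends 108 cm/s.
x(17) = 8 + Σ Δx = 886 cm.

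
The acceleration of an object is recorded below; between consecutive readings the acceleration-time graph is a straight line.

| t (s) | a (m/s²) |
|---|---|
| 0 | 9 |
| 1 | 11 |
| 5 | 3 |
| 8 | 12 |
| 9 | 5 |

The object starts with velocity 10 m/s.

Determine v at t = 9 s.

Δv equals the area under the a-t graph; then v = v₀ + Δv.
0–1 s: ½(9 + 11)(1) = 10 m/s
1–5 s: ½(11 + 3)(4) = 28 m/s
5–8 s: ½(3 + 12)(3) = 22.5 m/s
8–9 s: ½(12 + 5)(1) = 8.5 m/s
Δv = 69 m/s, so v(9) = 10 + (69) = 79 m/s.

79 m/s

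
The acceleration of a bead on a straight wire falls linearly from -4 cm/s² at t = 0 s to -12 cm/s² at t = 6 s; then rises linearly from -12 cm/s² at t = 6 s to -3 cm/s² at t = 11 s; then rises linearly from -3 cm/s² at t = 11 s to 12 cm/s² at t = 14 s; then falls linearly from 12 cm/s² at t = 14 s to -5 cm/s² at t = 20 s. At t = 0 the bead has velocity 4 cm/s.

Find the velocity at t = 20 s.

-47 cm/s

Δv equals the area under the a-t graph; then v = v₀ + Δv.
0–6 s: ½(-4 + -12)(6) = -48 cm/s
6–11 s: ½(-12 + -3)(5) = -37.5 cm/s
11–14 s: ½(-3 + 12)(3) = 13.5 cm/s
14–20 s: ½(12 + -5)(6) = 21 cm/s
Δv = -51 cm/s, so v(20) = 4 + (-51) = -47 cm/s.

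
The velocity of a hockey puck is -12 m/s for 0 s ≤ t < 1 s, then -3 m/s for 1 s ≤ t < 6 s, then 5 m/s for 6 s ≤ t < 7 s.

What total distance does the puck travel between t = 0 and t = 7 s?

32 m

Distance (not displacement) is the total path length: add the absolute areas under v-t.
0–1 s: |-12| × 1 = 12 m
1–6 s: |-3| × 5 = 15 m
6–7 s: |5| × 1 = 5 m
Total distance = 32 m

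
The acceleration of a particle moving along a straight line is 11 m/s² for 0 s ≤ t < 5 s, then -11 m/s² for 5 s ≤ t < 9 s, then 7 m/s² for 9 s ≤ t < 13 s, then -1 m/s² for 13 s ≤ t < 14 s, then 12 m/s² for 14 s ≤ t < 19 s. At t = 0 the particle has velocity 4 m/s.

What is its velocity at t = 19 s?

102 m/s

Δv equals the area under the a-t graph; then v = v₀ + Δv.
0–5 s: 11 × 5 = 55 m/s
5–9 s: -11 × 4 = -44 m/s
9–13 s: 7 × 4 = 28 m/s
13–14 s: -1 × 1 = -1 m/s
14–19 s: 12 × 5 = 60 m/s
Δv = 98 m/s, so v(19) = 4 + (98) = 102 m/s.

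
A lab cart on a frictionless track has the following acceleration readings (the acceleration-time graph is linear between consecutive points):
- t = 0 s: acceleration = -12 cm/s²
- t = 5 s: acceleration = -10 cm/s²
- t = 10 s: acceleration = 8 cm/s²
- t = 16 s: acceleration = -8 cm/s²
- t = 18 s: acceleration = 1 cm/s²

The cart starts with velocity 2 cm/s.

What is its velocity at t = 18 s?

-65 cm/s

Δv equals the area under the a-t graph; then v = v₀ + Δv.
0–5 s: ½(-12 + -10)(5) = -55 cm/s
5–10 s: ½(-10 + 8)(5) = -5 cm/s
10–16 s: ½(8 + -8)(6) = 0 cm/s
16–18 s: ½(-8 + 1)(2) = -7 cm/s
Δv = -67 cm/s, so v(18) = 2 + (-67) = -65 cm/s.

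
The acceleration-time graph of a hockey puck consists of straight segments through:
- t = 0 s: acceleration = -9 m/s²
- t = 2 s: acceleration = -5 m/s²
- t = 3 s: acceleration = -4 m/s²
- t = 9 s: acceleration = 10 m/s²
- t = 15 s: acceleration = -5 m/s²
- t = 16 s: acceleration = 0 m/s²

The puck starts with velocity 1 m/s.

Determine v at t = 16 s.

Δv equals the area under the a-t graph; then v = v₀ + Δv.
0–2 s: ½(-9 + -5)(2) = -14 m/s
2–3 s: ½(-5 + -4)(1) = -4.5 m/s
3–9 s: ½(-4 + 10)(6) = 18 m/s
9–15 s: ½(10 + -5)(6) = 15 m/s
15–16 s: ½(-5 + 0)(1) = -2.5 m/s
Δv = 12 m/s, so v(16) = 1 + (12) = 13 m/s.

13 m/s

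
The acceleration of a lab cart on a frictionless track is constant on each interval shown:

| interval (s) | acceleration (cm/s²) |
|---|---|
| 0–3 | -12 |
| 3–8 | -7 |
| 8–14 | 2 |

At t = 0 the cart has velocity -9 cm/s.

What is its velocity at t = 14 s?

-68 cm/s

Δv equals the area under the a-t graph; then v = v₀ + Δv.
0–3 s: -12 × 3 = -36 cm/s
3–8 s: -7 × 5 = -35 cm/s
8–14 s: 2 × 6 = 12 cm/s
Δv = -59 cm/s, so v(14) = -9 + (-59) = -68 cm/s.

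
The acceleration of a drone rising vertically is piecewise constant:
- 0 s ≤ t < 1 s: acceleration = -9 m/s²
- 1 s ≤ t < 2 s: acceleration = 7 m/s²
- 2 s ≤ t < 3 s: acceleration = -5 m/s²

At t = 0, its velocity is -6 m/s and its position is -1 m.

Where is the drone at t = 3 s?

-33.5 m

On each constant-a segment, Δv = aΔt and Δx = v₀Δt + ½aΔt²; chain segment to segment.
0–1 s: v starts -6 m/s; Δx = -6·1 + ½·-9·1² = -10.5 m; v ends -15 m/s.
1–2 s: v starts -15 m/s; Δx = -15·1 + ½·7·1² = -11.5 m; v ends -8 m/s.
2–3 s: v starts -8 m/s; Δx = -8·1 + ½·-5·1² = -10.5 m; v ends -13 m/s.
x(3) = -1 + Σ Δx = -33.5 m.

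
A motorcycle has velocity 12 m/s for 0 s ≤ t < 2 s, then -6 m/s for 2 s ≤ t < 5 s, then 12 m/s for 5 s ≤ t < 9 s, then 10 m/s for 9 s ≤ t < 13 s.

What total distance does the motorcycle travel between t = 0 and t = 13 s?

Distance (not displacement) is the total path length: add the absolute areas under v-t.
0–2 s: |12| × 2 = 24 m
2–5 s: |-6| × 3 = 18 m
5–9 s: |12| × 4 = 48 m
9–13 s: |10| × 4 = 40 m
Total distance = 130 m

130 m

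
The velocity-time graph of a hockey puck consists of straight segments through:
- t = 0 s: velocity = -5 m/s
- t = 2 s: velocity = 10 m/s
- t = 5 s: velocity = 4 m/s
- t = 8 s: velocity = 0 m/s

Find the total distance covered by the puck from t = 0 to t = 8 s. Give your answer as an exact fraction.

106/3 m

Distance (not displacement) is the total path length: add the absolute areas under v-t.
0–2 s: v = 0 at t = 2/3 s; triangle areas 5/3 + 20/3 = 25/3 m
2–5 s: |½(10 + 4)(3)| = 21 m
5–8 s: |½(4 + 0)(3)| = 6 m
Total distance = 106/3 m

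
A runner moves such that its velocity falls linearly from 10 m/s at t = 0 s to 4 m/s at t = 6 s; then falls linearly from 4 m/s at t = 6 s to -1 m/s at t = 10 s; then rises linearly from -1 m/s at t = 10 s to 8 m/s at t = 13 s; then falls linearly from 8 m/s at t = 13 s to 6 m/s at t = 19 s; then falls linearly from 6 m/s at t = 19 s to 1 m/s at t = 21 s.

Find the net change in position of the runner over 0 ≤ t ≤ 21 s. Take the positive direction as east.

Net displacement equals the area under the velocity-time graph (areas below the axis count negative).
0–6 s: ½(10 + 4)(6) = 42 m
6–10 s: ½(4 + -1)(4) = 6 m
10–13 s: ½(-1 + 8)(3) = 10.5 m
13–19 s: ½(8 + 6)(6) = 42 m
19–21 s: ½(6 + 1)(2) = 7 m
Net displacement = 107.5 m

107.5 m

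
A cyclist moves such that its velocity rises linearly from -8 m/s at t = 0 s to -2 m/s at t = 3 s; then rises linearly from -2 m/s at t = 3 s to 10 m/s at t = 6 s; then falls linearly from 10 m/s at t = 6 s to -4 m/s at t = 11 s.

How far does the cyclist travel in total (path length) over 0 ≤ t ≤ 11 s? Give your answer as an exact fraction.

Distance (not displacement) is the total path length: add the absolute areas under v-t.
0–3 s: |½(-8 + -2)(3)| = 15 m
3–6 s: v = 0 at t = 3.5 s; triangle areas 0.5 + 12.5 = 13 m
6–11 s: v = 0 at t = 67/7 s; triangle areas 125/7 + 20/7 = 145/7 m
Total distance = 341/7 m

341/7 m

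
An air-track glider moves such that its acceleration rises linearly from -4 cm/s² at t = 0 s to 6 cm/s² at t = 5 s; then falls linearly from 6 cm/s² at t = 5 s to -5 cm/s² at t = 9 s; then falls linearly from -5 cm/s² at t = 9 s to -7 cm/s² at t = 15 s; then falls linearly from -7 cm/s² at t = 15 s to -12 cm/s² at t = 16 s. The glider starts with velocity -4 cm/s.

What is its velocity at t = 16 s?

Δv equals the area under the a-t graph; then v = v₀ + Δv.
0–5 s: ½(-4 + 6)(5) = 5 cm/s
5–9 s: ½(6 + -5)(4) = 2 cm/s
9–15 s: ½(-5 + -7)(6) = -36 cm/s
15–16 s: ½(-7 + -12)(1) = -9.5 cm/s
Δv = -38.5 cm/s, so v(16) = -4 + (-38.5) = -42.5 cm/s.

-42.5 cm/s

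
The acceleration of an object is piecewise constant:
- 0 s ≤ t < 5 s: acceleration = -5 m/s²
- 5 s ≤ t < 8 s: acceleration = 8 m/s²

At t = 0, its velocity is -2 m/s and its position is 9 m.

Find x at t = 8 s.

On each constant-a segment, Δv = aΔt and Δx = v₀Δt + ½aΔt²; chain segment to segment.
0–5 s: v starts -2 m/s; Δx = -2·5 + ½·-5·5² = -72.5 m; v ends -27 m/s.
5–8 s: v starts -27 m/s; Δx = -27·3 + ½·8·3² = -45 m; v ends -3 m/s.
x(8) = 9 + Σ Δx = -108.5 m.

-108.5 m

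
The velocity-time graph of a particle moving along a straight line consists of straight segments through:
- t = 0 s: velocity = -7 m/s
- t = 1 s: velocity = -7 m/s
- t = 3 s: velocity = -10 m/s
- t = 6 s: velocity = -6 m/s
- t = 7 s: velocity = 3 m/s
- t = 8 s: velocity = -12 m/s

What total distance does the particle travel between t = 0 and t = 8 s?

55.6 m

Total distance travelled is ∫|v| dt — sum the magnitudes of each area piece.
0–1 s: |-7| × 1 = 7 m
1–3 s: |½(-7 + -10)(2)| = 17 m
3–6 s: |½(-10 + -6)(3)| = 24 m
6–7 s: v = 0 at t = 20/3 s; triangle areas 2 + 0.5 = 2.5 m
7–8 s: v = 0 at t = 7.2 s; triangle areas 0.3 + 4.8 = 5.1 m
Total distance = 55.6 m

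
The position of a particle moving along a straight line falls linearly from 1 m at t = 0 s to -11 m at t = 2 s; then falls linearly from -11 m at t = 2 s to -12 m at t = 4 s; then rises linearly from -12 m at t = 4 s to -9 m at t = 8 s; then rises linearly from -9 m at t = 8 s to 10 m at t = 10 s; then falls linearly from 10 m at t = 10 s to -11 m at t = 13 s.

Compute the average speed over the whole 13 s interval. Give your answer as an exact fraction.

56/13 m/s

Average speed = (total path length)/(elapsed time); on a piecewise-linear x-t graph the path length is Σ|Δx|.
0–2 s: |Δx| = |-11 − 1| = 12 m
2–4 s: |Δx| = |-12 − -11| = 1 m
4–8 s: |Δx| = |-9 − -12| = 3 m
8–10 s: |Δx| = |10 − -9| = 19 m
10–13 s: |Δx| = |-11 − 10| = 21 m
Total path = 56 m; average speed = 56/13 = 56/13 m/s.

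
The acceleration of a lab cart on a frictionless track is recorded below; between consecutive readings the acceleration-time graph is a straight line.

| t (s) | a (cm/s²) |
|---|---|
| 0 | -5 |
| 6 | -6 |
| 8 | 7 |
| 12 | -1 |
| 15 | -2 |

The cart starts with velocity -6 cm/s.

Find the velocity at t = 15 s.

Δv equals the area under the a-t graph; then v = v₀ + Δv.
0–6 s: ½(-5 + -6)(6) = -33 cm/s
6–8 s: ½(-6 + 7)(2) = 1 cm/s
8–12 s: ½(7 + -1)(4) = 12 cm/s
12–15 s: ½(-1 + -2)(3) = -4.5 cm/s
Δv = -24.5 cm/s, so v(15) = -6 + (-24.5) = -30.5 cm/s.

-30.5 cm/s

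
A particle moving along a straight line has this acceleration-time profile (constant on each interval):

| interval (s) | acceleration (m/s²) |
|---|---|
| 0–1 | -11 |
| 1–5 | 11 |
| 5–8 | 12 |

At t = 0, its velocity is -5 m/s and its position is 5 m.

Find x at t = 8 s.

On each constant-a segment, Δv = aΔt and Δx = v₀Δt + ½aΔt²; chain segment to segment.
0–1 s: v starts -5 m/s; Δx = -5·1 + ½·-11·1² = -10.5 m; v ends -16 m/s.
1–5 s: v starts -16 m/s; Δx = -16·4 + ½·11·4² = 24 m; v ends 28 m/s.
5–8 s: v starts 28 m/s; Δx = 28·3 + ½·12·3² = 138 m; v ends 64 m/s.
x(8) = 5 + Σ Δx = 156.5 m.

156.5 m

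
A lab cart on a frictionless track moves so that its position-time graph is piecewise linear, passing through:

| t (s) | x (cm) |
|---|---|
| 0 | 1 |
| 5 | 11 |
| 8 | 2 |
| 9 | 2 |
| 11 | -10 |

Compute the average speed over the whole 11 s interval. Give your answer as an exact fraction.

Average speed = (total path length)/(elapsed time); on a piecewise-linear x-t graph the path length is Σ|Δx|.
0–5 s: |Δx| = |11 − 1| = 10 cm
5–8 s: |Δx| = |2 − 11| = 9 cm
8–9 s: |Δx| = |2 − 2| = 0 cm
9–11 s: |Δx| = |-10 − 2| = 12 cm
Total path = 31 cm; average speed = 31/11 = 31/11 cm/s.

31/11 cm/s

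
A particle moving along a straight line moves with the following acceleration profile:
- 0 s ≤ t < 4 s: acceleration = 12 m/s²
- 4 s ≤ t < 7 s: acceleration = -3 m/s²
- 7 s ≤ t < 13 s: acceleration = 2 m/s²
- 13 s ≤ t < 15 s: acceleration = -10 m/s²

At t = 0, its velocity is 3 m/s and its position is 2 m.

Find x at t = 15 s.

625.5 m

On each constant-a segment, Δv = aΔt and Δx = v₀Δt + ½aΔt²; chain segment to segment.
0–4 s: v starts 3 m/s; Δx = 3·4 + ½·12·4² = 108 m; v ends 51 m/s.
4–7 s: v starts 51 m/s; Δx = 51·3 + ½·-3·3² = 139.5 m; v ends 42 m/s.
7–13 s: v starts 42 m/s; Δx = 42·6 + ½·2·6² = 288 m; v ends 54 m/s.
13–15 s: v starts 54 m/s; Δx = 54·2 + ½·-10·2² = 88 m; v ends 34 m/s.
x(15) = 2 + Σ Δx = 625.5 m.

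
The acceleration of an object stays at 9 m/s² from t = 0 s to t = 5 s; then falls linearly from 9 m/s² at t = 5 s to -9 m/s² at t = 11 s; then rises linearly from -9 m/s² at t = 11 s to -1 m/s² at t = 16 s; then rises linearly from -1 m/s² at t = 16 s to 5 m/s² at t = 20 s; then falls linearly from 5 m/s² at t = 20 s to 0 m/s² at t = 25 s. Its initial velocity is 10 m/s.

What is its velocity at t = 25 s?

Δv equals the area under the a-t graph; then v = v₀ + Δv.
0–5 s: 9 × 5 = 45 m/s
5–11 s: ½(9 + -9)(6) = 0 m/s
11–16 s: ½(-9 + -1)(5) = -25 m/s
16–20 s: ½(-1 + 5)(4) = 8 m/s
20–25 s: ½(5 + 0)(5) = 12.5 m/s
Δv = 40.5 m/s, so v(25) = 10 + (40.5) = 50.5 m/s.

50.5 m/s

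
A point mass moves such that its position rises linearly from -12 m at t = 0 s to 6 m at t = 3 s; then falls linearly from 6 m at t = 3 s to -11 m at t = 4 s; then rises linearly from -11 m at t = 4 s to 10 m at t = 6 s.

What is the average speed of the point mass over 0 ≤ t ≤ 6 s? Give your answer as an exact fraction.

28/3 m/s

Average speed = (total path length)/(elapsed time); on a piecewise-linear x-t graph the path length is Σ|Δx|.
0–3 s: |Δx| = |6 − -12| = 18 m
3–4 s: |Δx| = |-11 − 6| = 17 m
4–6 s: |Δx| = |10 − -11| = 21 m
Total path = 56 m; average speed = 56/6 = 28/3 m/s.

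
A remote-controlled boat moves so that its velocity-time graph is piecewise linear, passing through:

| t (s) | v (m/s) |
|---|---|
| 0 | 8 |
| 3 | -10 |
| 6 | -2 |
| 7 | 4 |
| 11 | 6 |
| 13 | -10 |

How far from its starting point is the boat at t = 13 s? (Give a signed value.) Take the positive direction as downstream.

-4 m

Net displacement equals the area under the velocity-time graph (areas below the axis count negative).
0–3 s: ½(8 + -10)(3) = -3 m
3–6 s: ½(-10 + -2)(3) = -18 m
6–7 s: ½(-2 + 4)(1) = 1 m
7–11 s: ½(4 + 6)(4) = 20 m
11–13 s: ½(6 + -10)(2) = -4 m
Net displacement = -4 m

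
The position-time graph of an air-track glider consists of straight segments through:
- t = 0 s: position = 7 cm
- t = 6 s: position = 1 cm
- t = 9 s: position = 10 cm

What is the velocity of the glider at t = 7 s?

Velocity is the slope of the x-t graph on 6–9 s: (10 − 1)/(9 − 6) = 3 cm/s.

3 cm/s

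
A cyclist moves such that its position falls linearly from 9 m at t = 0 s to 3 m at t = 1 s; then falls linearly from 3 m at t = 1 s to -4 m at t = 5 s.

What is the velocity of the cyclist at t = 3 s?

-1.75 m/s

Velocity is the slope of the x-t graph on 1–5 s: (-4 − 3)/(5 − 1) = -1.75 m/s.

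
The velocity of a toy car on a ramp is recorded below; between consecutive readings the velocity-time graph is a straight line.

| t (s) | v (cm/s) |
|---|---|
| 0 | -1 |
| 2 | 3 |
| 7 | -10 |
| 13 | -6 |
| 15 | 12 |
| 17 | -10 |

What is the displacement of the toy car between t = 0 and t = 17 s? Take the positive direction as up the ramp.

-55.5 cm

Displacement is the signed area under the v-t curve.
0–2 s: ½(-1 + 3)(2) = 2 cm
2–7 s: ½(3 + -10)(5) = -17.5 cm
7–13 s: ½(-10 + -6)(6) = -48 cm
13–15 s: ½(-6 + 12)(2) = 6 cm
15–17 s: ½(12 + -10)(2) = 2 cm
Net displacement = -55.5 cm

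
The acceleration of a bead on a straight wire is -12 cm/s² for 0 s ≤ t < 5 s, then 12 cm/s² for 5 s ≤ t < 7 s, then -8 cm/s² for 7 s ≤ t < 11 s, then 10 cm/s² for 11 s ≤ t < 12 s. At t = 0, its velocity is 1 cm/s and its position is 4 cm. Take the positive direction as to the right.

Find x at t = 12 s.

-501 cm

On each constant-a segment, Δv = aΔt and Δx = v₀Δt + ½aΔt²; chain segment to segment.
0–5 s: v starts 1 cm/s; Δx = 1·5 + ½·-12·5² = -145 cm; v ends -59 cm/s.
5–7 s: v starts -59 cm/s; Δx = -59·2 + ½·12·2² = -94 cm; v ends -35 cm/s.
7–11 s: v starts -35 cm/s; Δx = -35·4 + ½·-8·4² = -204 cm; v ends -67 cm/s.
11–12 s: v starts -67 cm/s; Δx = -67·1 + ½·10·1² = -62 cm; v ends -57 cm/s.
x(12) = 4 + Σ Δx = -501 cm.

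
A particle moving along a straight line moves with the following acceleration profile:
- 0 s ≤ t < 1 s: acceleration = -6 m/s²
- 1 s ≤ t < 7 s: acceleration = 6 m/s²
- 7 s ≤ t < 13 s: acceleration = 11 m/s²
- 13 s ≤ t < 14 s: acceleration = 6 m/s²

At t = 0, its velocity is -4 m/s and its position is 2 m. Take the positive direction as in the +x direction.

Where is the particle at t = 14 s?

On each constant-a segment, Δv = aΔt and Δx = v₀Δt + ½aΔt²; chain segment to segment.
0–1 s: v starts -4 m/s; Δx = -4·1 + ½·-6·1² = -7 m; v ends -10 m/s.
1–7 s: v starts -10 m/s; Δx = -10·6 + ½·6·6² = 48 m; v ends 26 m/s.
7–13 s: v starts 26 m/s; Δx = 26·6 + ½·11·6² = 354 m; v ends 92 m/s.
13–14 s: v starts 92 m/s; Δx = 92·1 + ½·6·1² = 95 m; v ends 98 m/s.
x(14) = 2 + Σ Δx = 492 m.

492 m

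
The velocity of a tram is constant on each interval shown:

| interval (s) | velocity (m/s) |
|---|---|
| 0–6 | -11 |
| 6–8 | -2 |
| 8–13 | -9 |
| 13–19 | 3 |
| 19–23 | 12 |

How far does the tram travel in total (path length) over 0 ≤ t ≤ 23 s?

Distance (not displacement) is the total path length: add the absolute areas under v-t.
0–6 s: |-11| × 6 = 66 m
6–8 s: |-2| × 2 = 4 m
8–13 s: |-9| × 5 = 45 m
13–19 s: |3| × 6 = 18 m
19–23 s: |12| × 4 = 48 m
Total distance = 181 m

181 m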